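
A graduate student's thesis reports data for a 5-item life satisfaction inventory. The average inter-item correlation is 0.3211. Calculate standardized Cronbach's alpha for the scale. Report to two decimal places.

α = 0.70

Standardized α = k·r̄ / (1 + (k−1)·r̄) = 5 × 0.3211 / (1 + 4 × 0.3211)
  = 1.6055 / 2.2844 = 0.70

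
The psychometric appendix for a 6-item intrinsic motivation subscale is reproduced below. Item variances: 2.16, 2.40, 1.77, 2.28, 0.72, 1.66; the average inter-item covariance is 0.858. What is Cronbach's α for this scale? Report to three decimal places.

α = 0.841

sum of item variances = 2.16 + 2.40 + 1.77 + 2.28 + 0.72 + 1.66 = 10.99
Sum of the 15 distinct covariances = 15 × 0.858 = 12.870
σ²_T = sum of item variances + 2·Σcov = 10.99 + 2 × 12.870 = 36.730
α = (6/5)·(1 − 10.99/36.730) = 0.841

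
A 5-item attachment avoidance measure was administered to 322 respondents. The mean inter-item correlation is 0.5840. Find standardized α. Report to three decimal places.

α = 0.875

Standardized α = k·r̄ / (1 + (k−1)·r̄) = 5 × 0.5840 / (1 + 4 × 0.5840)
  = 2.9200 / 3.3360 = 0.875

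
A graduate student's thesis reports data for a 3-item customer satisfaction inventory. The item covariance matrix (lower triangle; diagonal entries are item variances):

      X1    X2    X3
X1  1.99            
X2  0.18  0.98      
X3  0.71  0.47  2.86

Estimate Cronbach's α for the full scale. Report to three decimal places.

Σσᵢ² = 1.99 + 0.98 + 2.86 = 5.83
Sum of the distinct covariances = 1.36
Var(T) = 5.83 + 2 × 1.36 = 8.55
α = (k/(k−1))·(1 − Σσᵢ²/Var(T)) = (3/2)·(1 − 5.83/8.55) = 0.477

α = 0.477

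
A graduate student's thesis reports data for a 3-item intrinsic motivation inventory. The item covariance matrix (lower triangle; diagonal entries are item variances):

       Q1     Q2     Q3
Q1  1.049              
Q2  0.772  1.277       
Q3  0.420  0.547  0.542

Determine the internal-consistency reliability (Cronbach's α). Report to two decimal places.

Σσ²ᵢ = 1.049 + 1.277 + 0.542 = 2.868
Sum of the distinct covariances = 1.739
Var(T) = 2.868 + 2 × 1.739 = 6.346
α = (k/(k−1))·(1 − Σσ²ᵢ/Var(T)) = (3/2)·(1 − 2.868/6.346) = 0.82

Cronbach's α = 0.82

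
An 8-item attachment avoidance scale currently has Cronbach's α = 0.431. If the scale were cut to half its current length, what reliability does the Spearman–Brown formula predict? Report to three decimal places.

predicted reliability = 0.275

Length factor m = 1/2
α' = m·α / (1 − (1−m)·α)
   = 1/2 × 0.431 / (1 − (1 − 1/2) × 0.431)
   = 0.2155 / 0.7845 = 0.275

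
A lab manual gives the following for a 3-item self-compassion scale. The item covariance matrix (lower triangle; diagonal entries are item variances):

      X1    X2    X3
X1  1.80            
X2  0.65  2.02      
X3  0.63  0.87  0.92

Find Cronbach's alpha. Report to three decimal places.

Cronbach's alpha = 0.713

ΣVar(i) = 1.80 + 2.02 + 0.92 = 4.74
Sum of off-diagonal covariances = 2.15
σ²_total = 4.74 + 2 × 2.15 = 9.04
α = (k/(k−1))·(1 − ΣVar(i)/σ²_total) = (3/2)·(1 − 4.74/9.04) = 0.713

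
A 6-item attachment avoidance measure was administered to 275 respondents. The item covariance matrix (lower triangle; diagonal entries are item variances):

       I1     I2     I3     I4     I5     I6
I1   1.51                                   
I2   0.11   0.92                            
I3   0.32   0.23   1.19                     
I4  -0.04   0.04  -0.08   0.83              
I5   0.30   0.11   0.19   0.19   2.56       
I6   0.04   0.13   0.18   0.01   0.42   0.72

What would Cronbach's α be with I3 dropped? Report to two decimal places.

Remaining items: I1, I2, I4, I5, I6 (k = 5).
Σσ²ᵢ = 1.51 + 0.92 + 0.83 + 2.56 + 0.72 = 6.54
Var(T) = 6.54 + 2 × 1.31 = 9.16
α (item deleted) = (5/4)·(1 − 6.54/9.16) = 0.36

Cronbach's α = 0.36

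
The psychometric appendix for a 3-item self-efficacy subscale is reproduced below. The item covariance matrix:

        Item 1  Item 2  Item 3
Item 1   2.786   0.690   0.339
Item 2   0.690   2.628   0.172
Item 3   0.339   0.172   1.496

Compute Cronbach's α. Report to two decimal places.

Σσᵢ² = 2.786 + 2.628 + 1.496 = 6.910
Sum of off-diagonal covariances = 1.201
σ²_T = 6.910 + 2 × 1.201 = 9.312
α = (k/(k−1))·(1 − Σσᵢ²/σ²_T) = (3/2)·(1 − 6.910/9.312) = 0.39

α = 0.39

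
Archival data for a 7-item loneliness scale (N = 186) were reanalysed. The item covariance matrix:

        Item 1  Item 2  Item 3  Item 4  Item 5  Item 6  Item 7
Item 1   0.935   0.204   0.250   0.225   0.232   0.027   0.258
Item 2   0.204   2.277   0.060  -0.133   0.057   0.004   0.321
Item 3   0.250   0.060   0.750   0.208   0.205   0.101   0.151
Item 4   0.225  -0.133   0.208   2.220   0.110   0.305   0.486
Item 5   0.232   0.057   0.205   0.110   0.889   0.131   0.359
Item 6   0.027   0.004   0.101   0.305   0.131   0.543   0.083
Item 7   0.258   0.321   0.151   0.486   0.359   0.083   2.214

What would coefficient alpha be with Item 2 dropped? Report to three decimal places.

coefficient alpha = 0.544

Remaining items: Item 1, Item 3, Item 4, Item 5, Item 6, Item 7 (k = 6).
Σσᵢ² = 0.935 + 0.750 + 2.220 + 0.889 + 0.543 + 2.214 = 7.551
Var(T) = 7.551 + 2 × 3.131 = 13.813
α (item deleted) = (6/5)·(1 − 7.551/13.813) = 0.544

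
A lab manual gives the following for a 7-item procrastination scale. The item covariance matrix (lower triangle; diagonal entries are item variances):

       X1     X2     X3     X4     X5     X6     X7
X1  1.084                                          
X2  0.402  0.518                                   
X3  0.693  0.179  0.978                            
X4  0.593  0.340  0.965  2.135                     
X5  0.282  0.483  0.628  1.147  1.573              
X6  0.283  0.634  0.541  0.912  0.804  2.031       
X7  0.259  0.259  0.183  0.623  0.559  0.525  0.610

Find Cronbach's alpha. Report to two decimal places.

α = 0.84

sum of item variances = 1.084 + 0.518 + 0.978 + 2.135 + 1.573 + 2.031 + 0.610 = 8.929
Sum of the distinct covariances = 11.294
total variance = 8.929 + 2 × 11.294 = 31.517
α = (k/(k−1))·(1 − sum of item variances/total variance) = (7/6)·(1 − 8.929/31.517) = 0.84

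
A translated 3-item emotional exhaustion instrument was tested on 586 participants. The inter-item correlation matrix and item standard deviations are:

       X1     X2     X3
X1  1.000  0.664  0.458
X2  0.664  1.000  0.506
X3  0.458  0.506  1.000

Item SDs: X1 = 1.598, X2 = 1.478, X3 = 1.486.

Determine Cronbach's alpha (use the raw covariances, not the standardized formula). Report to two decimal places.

α = 0.78

Σσ²ᵢ = 1.598² + 1.478² + 1.486² = 6.9463
Covariances σ_ij = r_ij · s_i · s_j:
  σ(X1,X2) = 0.664 × 1.598 × 1.478 = 1.5683
  σ(X1,X3) = 0.458 × 1.598 × 1.486 = 1.0876
  σ(X2,X3) = 0.506 × 1.478 × 1.486 = 1.1113
σ²_T = Σσ²ᵢ + 2·Σσ_ij = 6.9463 + 2 × 3.7672 = 14.4807
α = (3/2)·(1 − 6.9463/14.4807) = 0.78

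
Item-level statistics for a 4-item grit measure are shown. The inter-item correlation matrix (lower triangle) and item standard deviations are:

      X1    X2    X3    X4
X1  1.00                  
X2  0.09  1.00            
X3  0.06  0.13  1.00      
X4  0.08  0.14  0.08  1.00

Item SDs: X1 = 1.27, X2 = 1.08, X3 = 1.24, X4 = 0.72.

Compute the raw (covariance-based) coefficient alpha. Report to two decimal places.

coefficient alpha = 0.28

Σσ²ᵢ = 1.27² + 1.08² + 1.24² + 0.72² = 4.8353
Covariances σ_ij = r_ij · s_i · s_j:
  σ(X1,X2) = 0.09 × 1.27 × 1.08 = 0.1234
  σ(X1,X3) = 0.06 × 1.27 × 1.24 = 0.0945
  σ(X1,X4) = 0.08 × 1.27 × 0.72 = 0.0732
  σ(X2,X3) = 0.13 × 1.08 × 1.24 = 0.1741
  σ(X2,X4) = 0.14 × 1.08 × 0.72 = 0.1089
  σ(X3,X4) = 0.08 × 1.24 × 0.72 = 0.0714
σ²_T = Σσ²ᵢ + 2·Σσ_ij = 4.8353 + 2 × 0.6455 = 6.1263
α = (4/3)·(1 − 4.8353/6.1263) = 0.28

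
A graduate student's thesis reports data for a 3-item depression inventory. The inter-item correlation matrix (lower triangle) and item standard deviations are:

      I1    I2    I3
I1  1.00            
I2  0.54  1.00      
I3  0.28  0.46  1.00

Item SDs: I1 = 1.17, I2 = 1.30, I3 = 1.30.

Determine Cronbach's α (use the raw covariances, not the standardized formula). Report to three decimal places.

Cronbach's α = 0.690

Σσ²ᵢ = 1.17² + 1.30² + 1.30² = 4.7489
Covariances σ_ij = r_ij · s_i · s_j:
  σ(I1,I2) = 0.54 × 1.17 × 1.30 = 0.8213
  σ(I1,I3) = 0.28 × 1.17 × 1.30 = 0.4259
  σ(I2,I3) = 0.46 × 1.30 × 1.30 = 0.7774
σ²_T = Σσ²ᵢ + 2·Σσ_ij = 4.7489 + 2 × 2.0246 = 8.7981
α = (3/2)·(1 − 4.7489/8.7981) = 0.690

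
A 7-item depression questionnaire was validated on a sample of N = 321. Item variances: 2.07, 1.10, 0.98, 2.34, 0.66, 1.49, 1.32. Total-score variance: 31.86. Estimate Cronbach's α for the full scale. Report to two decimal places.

Cronbach's α = 0.80

Σσ²ᵢ = 2.07 + 1.10 + 0.98 + 2.34 + 0.66 + 1.49 + 1.32 = 9.96
α = (k/(k−1))·(1 − Σσ²ᵢ/σ²_T) = (7/6)·(1 − 9.96/31.86) = 0.80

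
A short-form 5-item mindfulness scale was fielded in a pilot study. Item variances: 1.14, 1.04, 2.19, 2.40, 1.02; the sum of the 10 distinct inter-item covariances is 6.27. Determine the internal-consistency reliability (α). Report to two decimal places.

α = 0.77

Σσ²ᵢ = 1.14 + 1.04 + 2.19 + 2.40 + 1.02 = 7.79
Sum of distinct covariances = 6.27
Var(T) = Σσ²ᵢ + 2·Σcov = 7.79 + 2 × 6.27 = 20.33
α = (5/4)·(1 − 7.79/20.33) = 0.77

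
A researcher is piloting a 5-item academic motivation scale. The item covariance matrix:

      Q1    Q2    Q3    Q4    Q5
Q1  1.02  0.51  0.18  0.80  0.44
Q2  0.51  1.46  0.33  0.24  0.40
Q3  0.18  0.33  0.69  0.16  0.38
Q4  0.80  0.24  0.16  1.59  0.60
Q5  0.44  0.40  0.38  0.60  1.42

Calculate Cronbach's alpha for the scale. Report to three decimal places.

sum of item variances = 1.02 + 1.46 + 0.69 + 1.59 + 1.42 = 6.18
Sum of off-diagonal covariances = 4.04
σ²_T = 6.18 + 2 × 4.04 = 14.26
α = (k/(k−1))·(1 − sum of item variances/σ²_T) = (5/4)·(1 − 6.18/14.26) = 0.708

Cronbach's alpha = 0.708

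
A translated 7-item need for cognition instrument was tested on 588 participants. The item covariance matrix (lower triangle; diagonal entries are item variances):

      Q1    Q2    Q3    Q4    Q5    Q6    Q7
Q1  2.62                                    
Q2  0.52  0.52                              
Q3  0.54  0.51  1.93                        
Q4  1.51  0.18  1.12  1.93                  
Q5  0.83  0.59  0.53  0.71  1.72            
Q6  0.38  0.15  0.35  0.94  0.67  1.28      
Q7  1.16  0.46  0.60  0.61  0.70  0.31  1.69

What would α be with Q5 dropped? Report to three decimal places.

α = 0.782

Remaining items: Q1, Q2, Q3, Q4, Q6, Q7 (k = 6).
sum of item variances = 2.62 + 0.52 + 1.93 + 1.93 + 1.28 + 1.69 = 9.97
σ²_total = 9.97 + 2 × 9.34 = 28.65
α (item deleted) = (6/5)·(1 − 9.97/28.65) = 0.782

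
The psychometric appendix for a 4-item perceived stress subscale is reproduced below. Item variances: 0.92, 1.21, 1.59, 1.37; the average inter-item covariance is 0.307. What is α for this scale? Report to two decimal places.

α = 0.56

Σσ²ᵢ = 0.92 + 1.21 + 1.59 + 1.37 = 5.09
Sum of the 6 distinct covariances = 6 × 0.307 = 1.842
σ²_T = Σσ²ᵢ + 2·Σcov = 5.09 + 2 × 1.842 = 8.774
α = (4/3)·(1 − 5.09/8.774) = 0.56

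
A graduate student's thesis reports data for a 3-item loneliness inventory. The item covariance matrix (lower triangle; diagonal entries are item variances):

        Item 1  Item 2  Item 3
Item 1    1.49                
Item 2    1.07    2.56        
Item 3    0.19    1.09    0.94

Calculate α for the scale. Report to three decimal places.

Σσᵢ² = 1.49 + 2.56 + 0.94 = 4.99
Sum of off-diagonal covariances = 2.35
Var(T) = 4.99 + 2 × 2.35 = 9.69
α = (k/(k−1))·(1 − Σσᵢ²/Var(T)) = (3/2)·(1 − 4.99/9.69) = 0.728

α = 0.728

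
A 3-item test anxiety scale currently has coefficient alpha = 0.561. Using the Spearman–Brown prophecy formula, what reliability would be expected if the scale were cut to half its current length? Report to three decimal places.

predicted reliability = 0.390

Length factor m = 1/2
α' = m·α / (1 − (1−m)·α)
   = 1/2 × 0.561 / (1 − (1 − 1/2) × 0.561)
   = 0.2805 / 0.7195 = 0.390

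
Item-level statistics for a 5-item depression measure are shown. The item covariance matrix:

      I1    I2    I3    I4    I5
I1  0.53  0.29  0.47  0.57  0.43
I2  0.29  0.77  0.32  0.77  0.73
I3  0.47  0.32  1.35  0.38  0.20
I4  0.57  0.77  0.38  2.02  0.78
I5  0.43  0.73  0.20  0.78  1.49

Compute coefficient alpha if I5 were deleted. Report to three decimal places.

Remaining items: I1, I2, I3, I4 (k = 4).
sum of item variances = 0.53 + 0.77 + 1.35 + 2.02 = 4.67
σ²_T = 4.67 + 2 × 2.80 = 10.27
α (item deleted) = (4/3)·(1 − 4.67/10.27) = 0.727

coefficient alpha = 0.727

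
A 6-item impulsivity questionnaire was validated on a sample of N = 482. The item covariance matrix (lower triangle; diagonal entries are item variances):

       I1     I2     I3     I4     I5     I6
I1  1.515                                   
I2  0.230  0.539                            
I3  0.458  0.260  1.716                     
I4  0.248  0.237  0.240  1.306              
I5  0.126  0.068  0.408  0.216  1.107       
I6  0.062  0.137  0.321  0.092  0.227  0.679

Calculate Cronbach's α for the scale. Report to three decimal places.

Cronbach's α = 0.591

Σσᵢ² = 1.515 + 0.539 + 1.716 + 1.306 + 1.107 + 0.679 = 6.862
Σ_{i<j} σ_ij = 3.330
total variance = 6.862 + 2 × 3.330 = 13.522
α = (k/(k−1))·(1 − Σσᵢ²/total variance) = (6/5)·(1 − 6.862/13.522) = 0.591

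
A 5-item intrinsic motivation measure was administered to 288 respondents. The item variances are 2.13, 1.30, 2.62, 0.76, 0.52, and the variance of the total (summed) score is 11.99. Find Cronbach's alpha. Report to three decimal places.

Cronbach's alpha = 0.486

Σσ²ᵢ = 2.13 + 1.30 + 2.62 + 0.76 + 0.52 = 7.33
α = (k/(k−1))·(1 − Σσ²ᵢ/σ²_T) = (5/4)·(1 − 7.33/11.99) = 0.486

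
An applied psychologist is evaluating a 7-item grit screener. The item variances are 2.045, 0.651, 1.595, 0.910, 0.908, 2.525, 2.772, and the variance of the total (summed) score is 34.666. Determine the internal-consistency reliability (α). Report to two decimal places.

Σσ²ᵢ = 2.045 + 0.651 + 1.595 + 0.910 + 0.908 + 2.525 + 2.772 = 11.406
α = (k/(k−1))·(1 − Σσ²ᵢ/σ²_T) = (7/6)·(1 − 11.406/34.666) = 0.78

α = 0.78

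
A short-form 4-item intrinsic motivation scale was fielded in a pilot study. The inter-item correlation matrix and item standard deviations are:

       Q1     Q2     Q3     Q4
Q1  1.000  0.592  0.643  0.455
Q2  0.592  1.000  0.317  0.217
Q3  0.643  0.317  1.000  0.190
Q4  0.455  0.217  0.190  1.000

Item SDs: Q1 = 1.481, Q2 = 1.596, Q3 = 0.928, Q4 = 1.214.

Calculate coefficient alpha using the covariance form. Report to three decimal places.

Σσ²ᵢ = 1.481² + 1.596² + 0.928² + 1.214² = 7.0756
Covariances σ_ij = r_ij · s_i · s_j:
  σ(Q1,Q2) = 0.592 × 1.481 × 1.596 = 1.3993
  σ(Q1,Q3) = 0.643 × 1.481 × 0.928 = 0.8837
  σ(Q1,Q4) = 0.455 × 1.481 × 1.214 = 0.8181
  σ(Q2,Q3) = 0.317 × 1.596 × 0.928 = 0.4695
  σ(Q2,Q4) = 0.217 × 1.596 × 1.214 = 0.4204
  σ(Q3,Q4) = 0.190 × 0.928 × 1.214 = 0.2141
σ²_T = Σσ²ᵢ + 2·Σσ_ij = 7.0756 + 2 × 4.2051 = 15.4858
α = (4/3)·(1 − 7.0756/15.4858) = 0.724

α = 0.724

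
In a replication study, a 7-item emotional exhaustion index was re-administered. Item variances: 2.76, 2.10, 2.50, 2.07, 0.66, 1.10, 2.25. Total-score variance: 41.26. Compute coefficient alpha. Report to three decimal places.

α = 0.787

Σσ²ᵢ = 2.76 + 2.10 + 2.50 + 2.07 + 0.66 + 1.10 + 2.25 = 13.44
α = (k/(k−1))·(1 − Σσ²ᵢ/σ²_T) = (7/6)·(1 − 13.44/41.26) = 0.787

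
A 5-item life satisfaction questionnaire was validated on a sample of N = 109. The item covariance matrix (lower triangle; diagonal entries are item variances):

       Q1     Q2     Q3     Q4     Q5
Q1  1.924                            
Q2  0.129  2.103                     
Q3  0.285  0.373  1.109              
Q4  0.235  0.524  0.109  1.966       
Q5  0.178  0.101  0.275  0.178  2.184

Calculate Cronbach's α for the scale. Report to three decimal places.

sum of item variances = 1.924 + 2.103 + 1.109 + 1.966 + 2.184 = 9.286
Sum of the distinct covariances = 2.387
Var(T) = 9.286 + 2 × 2.387 = 14.060
α = (k/(k−1))·(1 − sum of item variances/Var(T)) = (5/4)·(1 − 9.286/14.060) = 0.424

α = 0.424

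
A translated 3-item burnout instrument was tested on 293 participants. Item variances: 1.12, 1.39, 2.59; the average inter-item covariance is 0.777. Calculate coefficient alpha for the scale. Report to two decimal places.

coefficient alpha = 0.72

sum of item variances = 1.12 + 1.39 + 2.59 = 5.10
Sum of the 3 distinct covariances = 3 × 0.777 = 2.331
total variance = sum of item variances + 2·Σcov = 5.10 + 2 × 2.331 = 9.762
α = (3/2)·(1 − 5.10/9.762) = 0.72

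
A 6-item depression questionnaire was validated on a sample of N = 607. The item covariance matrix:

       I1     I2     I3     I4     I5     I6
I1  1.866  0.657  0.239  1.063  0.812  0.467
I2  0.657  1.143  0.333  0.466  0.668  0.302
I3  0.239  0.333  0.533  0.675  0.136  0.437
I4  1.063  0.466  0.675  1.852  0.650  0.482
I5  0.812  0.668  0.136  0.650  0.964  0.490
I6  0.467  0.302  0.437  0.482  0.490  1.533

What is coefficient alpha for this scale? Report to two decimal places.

sum of item variances = 1.866 + 1.143 + 0.533 + 1.852 + 0.964 + 1.533 = 7.891
Sum of off-diagonal covariances = 7.877
σ²_total = 7.891 + 2 × 7.877 = 23.645
α = (k/(k−1))·(1 − sum of item variances/σ²_total) = (6/5)·(1 − 7.891/23.645) = 0.80

coefficient alpha = 0.80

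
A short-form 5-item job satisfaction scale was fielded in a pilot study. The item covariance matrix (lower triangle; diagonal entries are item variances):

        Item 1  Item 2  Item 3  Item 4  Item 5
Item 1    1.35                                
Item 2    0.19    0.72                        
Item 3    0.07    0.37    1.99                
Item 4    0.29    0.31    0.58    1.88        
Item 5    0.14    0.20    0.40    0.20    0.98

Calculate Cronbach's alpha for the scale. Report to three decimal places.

sum of item variances = 1.35 + 0.72 + 1.99 + 1.88 + 0.98 = 6.92
Σ_{i<j} σ_ij = 2.75
Var(T) = 6.92 + 2 × 2.75 = 12.42
α = (k/(k−1))·(1 − sum of item variances/Var(T)) = (5/4)·(1 − 6.92/12.42) = 0.554

α = 0.554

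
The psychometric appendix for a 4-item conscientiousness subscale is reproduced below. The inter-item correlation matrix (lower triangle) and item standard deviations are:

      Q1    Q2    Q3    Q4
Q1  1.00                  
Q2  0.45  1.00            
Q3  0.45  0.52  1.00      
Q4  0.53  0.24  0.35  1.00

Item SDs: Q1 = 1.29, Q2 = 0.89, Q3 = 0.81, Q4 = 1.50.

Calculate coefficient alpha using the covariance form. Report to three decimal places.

α = 0.718

Σσ²ᵢ = 1.29² + 0.89² + 0.81² + 1.50² = 5.3623
Covariances σ_ij = r_ij · s_i · s_j:
  σ(Q1,Q2) = 0.45 × 1.29 × 0.89 = 0.5166
  σ(Q1,Q3) = 0.45 × 1.29 × 0.81 = 0.4702
  σ(Q1,Q4) = 0.53 × 1.29 × 1.50 = 1.0256
  σ(Q2,Q3) = 0.52 × 0.89 × 0.81 = 0.3749
  σ(Q2,Q4) = 0.24 × 0.89 × 1.50 = 0.3204
  σ(Q3,Q4) = 0.35 × 0.81 × 1.50 = 0.4252
σ²_T = Σσ²ᵢ + 2·Σσ_ij = 5.3623 + 2 × 3.1329 = 11.6281
α = (4/3)·(1 − 5.3623/11.6281) = 0.718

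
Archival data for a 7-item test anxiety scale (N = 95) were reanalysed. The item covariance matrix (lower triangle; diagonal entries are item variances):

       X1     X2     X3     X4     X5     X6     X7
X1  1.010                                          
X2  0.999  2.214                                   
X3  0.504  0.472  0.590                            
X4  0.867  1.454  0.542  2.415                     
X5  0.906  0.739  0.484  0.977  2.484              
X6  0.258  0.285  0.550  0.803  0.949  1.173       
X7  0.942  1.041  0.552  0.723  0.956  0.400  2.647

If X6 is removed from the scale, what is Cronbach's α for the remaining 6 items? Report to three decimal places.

Cronbach's α = 0.818

Remaining items: X1, X2, X3, X4, X5, X7 (k = 6).
ΣVar(i) = 1.010 + 2.214 + 0.590 + 2.415 + 2.484 + 2.647 = 11.360
σ²_T = 11.360 + 2 × 12.158 = 35.676
α (item deleted) = (6/5)·(1 − 11.360/35.676) = 0.818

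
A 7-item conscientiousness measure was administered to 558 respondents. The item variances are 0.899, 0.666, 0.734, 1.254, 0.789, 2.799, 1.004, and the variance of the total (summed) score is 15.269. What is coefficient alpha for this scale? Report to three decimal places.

sum of item variances = 0.899 + 0.666 + 0.734 + 1.254 + 0.789 + 2.799 + 1.004 = 8.145
α = (k/(k−1))·(1 − sum of item variances/σ²_total) = (7/6)·(1 − 8.145/15.269) = 0.544

coefficient alpha = 0.544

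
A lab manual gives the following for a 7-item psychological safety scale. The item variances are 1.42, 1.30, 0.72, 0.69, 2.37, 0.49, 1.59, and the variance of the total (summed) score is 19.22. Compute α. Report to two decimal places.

ΣVar(i) = 1.42 + 1.30 + 0.72 + 0.69 + 2.37 + 0.49 + 1.59 = 8.58
α = (k/(k−1))·(1 − ΣVar(i)/Var(T)) = (7/6)·(1 − 8.58/19.22) = 0.65

α = 0.65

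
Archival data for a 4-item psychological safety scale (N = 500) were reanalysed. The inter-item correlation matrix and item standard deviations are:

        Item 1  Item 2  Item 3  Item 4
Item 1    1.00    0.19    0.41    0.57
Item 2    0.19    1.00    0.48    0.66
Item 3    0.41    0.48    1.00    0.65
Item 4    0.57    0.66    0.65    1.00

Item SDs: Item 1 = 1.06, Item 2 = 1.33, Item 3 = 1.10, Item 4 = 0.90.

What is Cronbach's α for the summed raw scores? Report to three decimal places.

Cronbach's α = 0.777

Σσ²ᵢ = 1.06² + 1.33² + 1.10² + 0.90² = 4.9125
Covariances σ_ij = r_ij · s_i · s_j:
  σ(Item 1,Item 2) = 0.19 × 1.06 × 1.33 = 0.2679
  σ(Item 1,Item 3) = 0.41 × 1.06 × 1.10 = 0.4781
  σ(Item 1,Item 4) = 0.57 × 1.06 × 0.90 = 0.5438
  σ(Item 2,Item 3) = 0.48 × 1.33 × 1.10 = 0.7022
  σ(Item 2,Item 4) = 0.66 × 1.33 × 0.90 = 0.7900
  σ(Item 3,Item 4) = 0.65 × 1.10 × 0.90 = 0.6435
σ²_T = Σσ²ᵢ + 2·Σσ_ij = 4.9125 + 2 × 3.4255 = 11.7635
α = (4/3)·(1 − 4.9125/11.7635) = 0.777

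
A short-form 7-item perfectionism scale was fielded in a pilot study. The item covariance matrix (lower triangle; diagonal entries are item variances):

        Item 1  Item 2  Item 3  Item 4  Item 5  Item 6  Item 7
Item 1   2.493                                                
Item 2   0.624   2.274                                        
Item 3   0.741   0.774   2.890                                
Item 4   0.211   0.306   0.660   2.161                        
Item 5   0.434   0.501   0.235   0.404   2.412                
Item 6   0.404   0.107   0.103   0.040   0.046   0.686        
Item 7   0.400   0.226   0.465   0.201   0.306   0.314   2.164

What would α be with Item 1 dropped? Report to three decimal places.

Remaining items: Item 2, Item 3, Item 4, Item 5, Item 6, Item 7 (k = 6).
sum of item variances = 2.274 + 2.890 + 2.161 + 2.412 + 0.686 + 2.164 = 12.587
σ²_total = 12.587 + 2 × 4.688 = 21.963
α (item deleted) = (6/5)·(1 − 12.587/21.963) = 0.512

α = 0.512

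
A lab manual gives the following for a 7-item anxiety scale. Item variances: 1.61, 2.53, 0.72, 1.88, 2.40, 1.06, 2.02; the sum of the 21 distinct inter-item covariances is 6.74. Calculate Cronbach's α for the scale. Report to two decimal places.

sum of item variances = 1.61 + 2.53 + 0.72 + 1.88 + 2.40 + 1.06 + 2.02 = 12.22
Sum of distinct covariances = 6.74
Var(T) = sum of item variances + 2·Σcov = 12.22 + 2 × 6.74 = 25.70
α = (7/6)·(1 − 12.22/25.70) = 0.61

Cronbach's α = 0.61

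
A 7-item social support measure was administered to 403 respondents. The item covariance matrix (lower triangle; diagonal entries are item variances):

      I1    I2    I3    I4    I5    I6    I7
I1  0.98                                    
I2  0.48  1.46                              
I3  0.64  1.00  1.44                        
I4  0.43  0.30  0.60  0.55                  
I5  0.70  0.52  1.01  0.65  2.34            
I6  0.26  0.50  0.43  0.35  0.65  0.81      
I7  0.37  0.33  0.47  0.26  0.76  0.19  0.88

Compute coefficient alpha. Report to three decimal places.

Σσᵢ² = 0.98 + 1.46 + 1.44 + 0.55 + 2.34 + 0.81 + 0.88 = 8.46
Σ_{i<j} σ_ij = 10.90
Var(T) = 8.46 + 2 × 10.90 = 30.26
α = (k/(k−1))·(1 − Σσᵢ²/Var(T)) = (7/6)·(1 − 8.46/30.26) = 0.840

coefficient alpha = 0.840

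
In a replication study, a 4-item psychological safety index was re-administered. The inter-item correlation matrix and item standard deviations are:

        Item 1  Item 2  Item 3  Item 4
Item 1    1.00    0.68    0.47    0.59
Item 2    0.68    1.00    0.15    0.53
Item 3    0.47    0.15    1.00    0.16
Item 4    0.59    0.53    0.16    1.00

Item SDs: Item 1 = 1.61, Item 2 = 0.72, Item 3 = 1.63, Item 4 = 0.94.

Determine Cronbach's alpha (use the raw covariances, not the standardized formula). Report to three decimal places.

α = 0.702

Σσ²ᵢ = 1.61² + 0.72² + 1.63² + 0.94² = 6.6510
Covariances σ_ij = r_ij · s_i · s_j:
  σ(Item 1,Item 2) = 0.68 × 1.61 × 0.72 = 0.7883
  σ(Item 1,Item 3) = 0.47 × 1.61 × 1.63 = 1.2334
  σ(Item 1,Item 4) = 0.59 × 1.61 × 0.94 = 0.8929
  σ(Item 2,Item 3) = 0.15 × 0.72 × 1.63 = 0.1760
  σ(Item 2,Item 4) = 0.53 × 0.72 × 0.94 = 0.3587
  σ(Item 3,Item 4) = 0.16 × 1.63 × 0.94 = 0.2452
σ²_T = Σσ²ᵢ + 2·Σσ_ij = 6.6510 + 2 × 3.6945 = 14.0400
α = (4/3)·(1 − 6.6510/14.0400) = 0.702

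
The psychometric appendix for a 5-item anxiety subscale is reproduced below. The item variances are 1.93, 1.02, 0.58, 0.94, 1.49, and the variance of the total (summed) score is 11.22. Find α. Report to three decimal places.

α = 0.586

Σσᵢ² = 1.93 + 1.02 + 0.58 + 0.94 + 1.49 = 5.96
α = (k/(k−1))·(1 − Σσᵢ²/Var(T)) = (5/4)·(1 − 5.96/11.22) = 0.586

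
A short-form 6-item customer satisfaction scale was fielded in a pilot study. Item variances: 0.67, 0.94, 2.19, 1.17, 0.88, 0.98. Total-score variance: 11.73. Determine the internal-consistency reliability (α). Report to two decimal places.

ΣVar(i) = 0.67 + 0.94 + 2.19 + 1.17 + 0.88 + 0.98 = 6.83
α = (k/(k−1))·(1 − ΣVar(i)/total variance) = (6/5)·(1 − 6.83/11.73) = 0.50

α = 0.50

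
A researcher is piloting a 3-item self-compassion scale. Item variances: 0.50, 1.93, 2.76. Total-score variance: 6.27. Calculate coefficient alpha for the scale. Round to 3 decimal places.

sum of item variances = 0.50 + 1.93 + 2.76 = 5.19
α = (k/(k−1))·(1 − sum of item variances/Var(T)) = (3/2)·(1 − 5.19/6.27) = 0.258

coefficient alpha = 0.258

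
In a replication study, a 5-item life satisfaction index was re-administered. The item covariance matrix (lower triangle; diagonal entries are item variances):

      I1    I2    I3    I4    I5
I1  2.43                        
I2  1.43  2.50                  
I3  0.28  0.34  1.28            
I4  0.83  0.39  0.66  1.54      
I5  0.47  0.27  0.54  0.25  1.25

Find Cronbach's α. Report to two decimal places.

Σσ²ᵢ = 2.43 + 2.50 + 1.28 + 1.54 + 1.25 = 9.00
Sum of off-diagonal covariances = 5.46
Var(T) = 9.00 + 2 × 5.46 = 19.92
α = (k/(k−1))·(1 − Σσ²ᵢ/Var(T)) = (5/4)·(1 − 9.00/19.92) = 0.69

Cronbach's α = 0.69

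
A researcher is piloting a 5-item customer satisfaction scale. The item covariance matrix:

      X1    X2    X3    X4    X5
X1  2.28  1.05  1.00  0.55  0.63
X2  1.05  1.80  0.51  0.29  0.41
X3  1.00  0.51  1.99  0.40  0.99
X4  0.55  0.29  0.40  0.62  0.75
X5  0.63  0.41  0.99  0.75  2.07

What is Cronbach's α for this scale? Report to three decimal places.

Σσᵢ² = 2.28 + 1.80 + 1.99 + 0.62 + 2.07 = 8.76
Sum of off-diagonal covariances = 6.58
Var(T) = 8.76 + 2 × 6.58 = 21.92
α = (k/(k−1))·(1 − Σσᵢ²/Var(T)) = (5/4)·(1 − 8.76/21.92) = 0.750

Cronbach's α = 0.750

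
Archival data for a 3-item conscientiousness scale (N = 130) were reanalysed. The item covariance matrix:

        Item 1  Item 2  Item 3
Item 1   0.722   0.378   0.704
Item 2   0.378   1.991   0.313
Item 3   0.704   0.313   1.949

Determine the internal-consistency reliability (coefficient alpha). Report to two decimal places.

coefficient alpha = 0.56

sum of item variances = 0.722 + 1.991 + 1.949 = 4.662
Sum of the distinct covariances = 1.395
Var(T) = 4.662 + 2 × 1.395 = 7.452
α = (k/(k−1))·(1 − sum of item variances/Var(T)) = (3/2)·(1 − 4.662/7.452) = 0.56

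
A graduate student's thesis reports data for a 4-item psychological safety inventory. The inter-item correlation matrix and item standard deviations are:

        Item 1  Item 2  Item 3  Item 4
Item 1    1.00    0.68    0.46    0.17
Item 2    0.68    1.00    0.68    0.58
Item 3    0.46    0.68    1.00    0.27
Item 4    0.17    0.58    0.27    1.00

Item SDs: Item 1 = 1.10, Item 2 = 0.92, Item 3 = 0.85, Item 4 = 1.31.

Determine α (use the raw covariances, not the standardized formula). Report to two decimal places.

α = 0.75

Σσ²ᵢ = 1.10² + 0.92² + 0.85² + 1.31² = 4.4950
Covariances σ_ij = r_ij · s_i · s_j:
  σ(Item 1,Item 2) = 0.68 × 1.10 × 0.92 = 0.6882
  σ(Item 1,Item 3) = 0.46 × 1.10 × 0.85 = 0.4301
  σ(Item 1,Item 4) = 0.17 × 1.10 × 1.31 = 0.2450
  σ(Item 2,Item 3) = 0.68 × 0.92 × 0.85 = 0.5318
  σ(Item 2,Item 4) = 0.58 × 0.92 × 1.31 = 0.6990
  σ(Item 3,Item 4) = 0.27 × 0.85 × 1.31 = 0.3006
σ²_T = Σσ²ᵢ + 2·Σσ_ij = 4.4950 + 2 × 2.8947 = 10.2844
α = (4/3)·(1 − 4.4950/10.2844) = 0.75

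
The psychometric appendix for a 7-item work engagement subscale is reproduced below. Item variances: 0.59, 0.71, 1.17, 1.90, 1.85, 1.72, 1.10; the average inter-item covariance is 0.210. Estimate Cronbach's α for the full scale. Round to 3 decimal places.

Cronbach's α = 0.576

Σσᵢ² = 0.59 + 0.71 + 1.17 + 1.90 + 1.85 + 1.72 + 1.10 = 9.04
Sum of the 21 distinct covariances = 21 × 0.210 = 4.410
σ²_total = Σσᵢ² + 2·Σcov = 9.04 + 2 × 4.410 = 17.860
α = (7/6)·(1 − 9.04/17.860) = 0.576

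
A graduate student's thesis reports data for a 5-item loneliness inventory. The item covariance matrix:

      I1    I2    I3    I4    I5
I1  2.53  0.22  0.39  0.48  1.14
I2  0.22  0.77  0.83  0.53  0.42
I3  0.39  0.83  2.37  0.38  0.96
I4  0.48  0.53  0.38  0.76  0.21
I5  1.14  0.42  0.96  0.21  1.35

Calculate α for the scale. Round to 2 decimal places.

α = 0.74

ΣVar(i) = 2.53 + 0.77 + 2.37 + 0.76 + 1.35 = 7.78
Σ_{i<j} σ_ij = 5.56
total variance = 7.78 + 2 × 5.56 = 18.90
α = (k/(k−1))·(1 − ΣVar(i)/total variance) = (5/4)·(1 − 7.78/18.90) = 0.74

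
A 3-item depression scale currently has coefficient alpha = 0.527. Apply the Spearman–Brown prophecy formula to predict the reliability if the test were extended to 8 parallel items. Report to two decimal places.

Length factor m = 8/3 = 2.6667
α' = m·α / (1 + (m−1)·α)
   = 8/3 × 0.527 / (1 + (8/3 − 1) × 0.527)
   = 1.4053 / 1.8783 = 0.75

predicted reliability = 0.75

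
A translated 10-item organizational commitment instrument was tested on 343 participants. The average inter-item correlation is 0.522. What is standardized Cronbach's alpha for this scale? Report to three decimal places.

α = 0.916

Standardized α = k·r̄ / (1 + (k−1)·r̄) = 10 × 0.522 / (1 + 9 × 0.522)
  = 5.2200 / 5.6980 = 0.916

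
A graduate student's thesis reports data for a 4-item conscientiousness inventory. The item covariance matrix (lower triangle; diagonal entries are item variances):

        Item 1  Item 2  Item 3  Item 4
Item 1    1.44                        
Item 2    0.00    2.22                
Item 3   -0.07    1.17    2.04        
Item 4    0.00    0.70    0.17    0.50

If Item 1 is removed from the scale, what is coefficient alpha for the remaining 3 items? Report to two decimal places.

Remaining items: Item 2, Item 3, Item 4 (k = 3).
ΣVar(i) = 2.22 + 2.04 + 0.50 = 4.76
Var(T) = 4.76 + 2 × 2.04 = 8.84
α (item deleted) = (3/2)·(1 − 4.76/8.84) = 0.69

coefficient alpha = 0.69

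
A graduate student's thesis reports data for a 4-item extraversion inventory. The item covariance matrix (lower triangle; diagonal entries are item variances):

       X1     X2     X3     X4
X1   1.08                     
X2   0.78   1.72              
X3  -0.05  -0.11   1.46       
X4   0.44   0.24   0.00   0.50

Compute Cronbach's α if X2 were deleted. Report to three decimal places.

α = 0.306

Remaining items: X1, X3, X4 (k = 3).
ΣVar(i) = 1.08 + 1.46 + 0.50 = 3.04
σ²_total = 3.04 + 2 × 0.39 = 3.82
α (item deleted) = (3/2)·(1 − 3.04/3.82) = 0.306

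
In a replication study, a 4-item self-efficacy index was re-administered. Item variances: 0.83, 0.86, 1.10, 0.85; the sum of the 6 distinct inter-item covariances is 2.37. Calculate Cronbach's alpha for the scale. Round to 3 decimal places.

α = 0.754

Σσ²ᵢ = 0.83 + 0.86 + 1.10 + 0.85 = 3.64
Sum of distinct covariances = 2.37
total variance = Σσ²ᵢ + 2·Σcov = 3.64 + 2 × 2.37 = 8.38
α = (4/3)·(1 − 3.64/8.38) = 0.754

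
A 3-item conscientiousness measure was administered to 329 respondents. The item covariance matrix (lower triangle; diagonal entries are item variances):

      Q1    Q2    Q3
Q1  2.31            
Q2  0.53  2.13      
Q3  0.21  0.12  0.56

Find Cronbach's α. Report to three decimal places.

Σσ²ᵢ = 2.31 + 2.13 + 0.56 = 5.00
Σ_{i<j} σ_ij = 0.86
σ²_total = 5.00 + 2 × 0.86 = 6.72
α = (k/(k−1))·(1 − Σσ²ᵢ/σ²_total) = (3/2)·(1 − 5.00/6.72) = 0.384

Cronbach's α = 0.384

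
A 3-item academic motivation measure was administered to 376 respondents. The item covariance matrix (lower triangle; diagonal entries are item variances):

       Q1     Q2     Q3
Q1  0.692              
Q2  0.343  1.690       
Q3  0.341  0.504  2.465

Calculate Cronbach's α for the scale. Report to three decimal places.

ΣVar(i) = 0.692 + 1.690 + 2.465 = 4.847
Sum of the distinct covariances = 1.188
Var(T) = 4.847 + 2 × 1.188 = 7.223
α = (k/(k−1))·(1 − ΣVar(i)/Var(T)) = (3/2)·(1 − 4.847/7.223) = 0.493

Cronbach's α = 0.493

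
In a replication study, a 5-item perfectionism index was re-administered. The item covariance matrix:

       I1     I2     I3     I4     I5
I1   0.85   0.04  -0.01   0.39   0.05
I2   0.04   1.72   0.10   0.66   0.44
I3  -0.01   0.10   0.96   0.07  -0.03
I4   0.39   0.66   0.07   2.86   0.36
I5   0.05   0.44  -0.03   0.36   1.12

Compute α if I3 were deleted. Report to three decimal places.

Remaining items: I1, I2, I4, I5 (k = 4).
Σσᵢ² = 0.85 + 1.72 + 2.86 + 1.12 = 6.55
σ²_T = 6.55 + 2 × 1.94 = 10.43
α (item deleted) = (4/3)·(1 − 6.55/10.43) = 0.496

α = 0.496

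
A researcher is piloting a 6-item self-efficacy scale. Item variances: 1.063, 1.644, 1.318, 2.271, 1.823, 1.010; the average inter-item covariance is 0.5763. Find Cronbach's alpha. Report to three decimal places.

Cronbach's alpha = 0.785

Σσ²ᵢ = 1.063 + 1.644 + 1.318 + 2.271 + 1.823 + 1.010 = 9.129
Sum of the 15 distinct covariances = 15 × 0.5763 = 8.6445
σ²_total = Σσ²ᵢ + 2·Σcov = 9.129 + 2 × 8.6445 = 26.4180
α = (6/5)·(1 − 9.129/26.4180) = 0.785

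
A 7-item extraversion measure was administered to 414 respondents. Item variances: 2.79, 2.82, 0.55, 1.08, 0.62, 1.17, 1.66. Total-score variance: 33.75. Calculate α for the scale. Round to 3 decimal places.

Σσᵢ² = 2.79 + 2.82 + 0.55 + 1.08 + 0.62 + 1.17 + 1.66 = 10.69
α = (k/(k−1))·(1 − Σσᵢ²/total variance) = (7/6)·(1 − 10.69/33.75) = 0.797

α = 0.797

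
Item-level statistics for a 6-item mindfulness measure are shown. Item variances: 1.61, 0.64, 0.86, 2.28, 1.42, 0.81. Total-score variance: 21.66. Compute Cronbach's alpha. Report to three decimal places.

sum of item variances = 1.61 + 0.64 + 0.86 + 2.28 + 1.42 + 0.81 = 7.62
α = (k/(k−1))·(1 − sum of item variances/σ²_total) = (6/5)·(1 − 7.62/21.66) = 0.778

α = 0.778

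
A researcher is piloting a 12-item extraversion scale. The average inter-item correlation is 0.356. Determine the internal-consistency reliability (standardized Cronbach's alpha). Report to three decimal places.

standardized Cronbach's alpha = 0.869

Standardized α = k·r̄ / (1 + (k−1)·r̄) = 12 × 0.356 / (1 + 11 × 0.356)
  = 4.2720 / 4.9160 = 0.869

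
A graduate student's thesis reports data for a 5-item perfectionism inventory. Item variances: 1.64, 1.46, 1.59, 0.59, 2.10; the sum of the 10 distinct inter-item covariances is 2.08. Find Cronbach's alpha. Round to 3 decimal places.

α = 0.451

Σσᵢ² = 1.64 + 1.46 + 1.59 + 0.59 + 2.10 = 7.38
Sum of distinct covariances = 2.08
σ²_T = Σσᵢ² + 2·Σcov = 7.38 + 2 × 2.08 = 11.54
α = (5/4)·(1 − 7.38/11.54) = 0.451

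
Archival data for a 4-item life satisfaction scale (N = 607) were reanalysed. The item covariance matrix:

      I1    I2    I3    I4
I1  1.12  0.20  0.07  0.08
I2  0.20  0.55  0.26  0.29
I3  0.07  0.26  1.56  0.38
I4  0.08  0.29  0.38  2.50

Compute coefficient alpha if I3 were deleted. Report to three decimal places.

Remaining items: I1, I2, I4 (k = 3).
ΣVar(i) = 1.12 + 0.55 + 2.50 = 4.17
Var(T) = 4.17 + 2 × 0.57 = 5.31
α (item deleted) = (3/2)·(1 − 4.17/5.31) = 0.322

coefficient alpha = 0.322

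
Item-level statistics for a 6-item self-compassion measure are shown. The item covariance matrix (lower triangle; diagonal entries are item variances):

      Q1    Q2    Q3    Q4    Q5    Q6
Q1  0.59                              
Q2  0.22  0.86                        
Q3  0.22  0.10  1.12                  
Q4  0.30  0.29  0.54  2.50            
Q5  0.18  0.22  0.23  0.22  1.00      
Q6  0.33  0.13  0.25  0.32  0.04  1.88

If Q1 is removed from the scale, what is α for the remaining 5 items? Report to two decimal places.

Remaining items: Q2, Q3, Q4, Q5, Q6 (k = 5).
Σσ²ᵢ = 0.86 + 1.12 + 2.50 + 1.00 + 1.88 = 7.36
σ²_T = 7.36 + 2 × 2.34 = 12.04
α (item deleted) = (5/4)·(1 − 7.36/12.04) = 0.49

α = 0.49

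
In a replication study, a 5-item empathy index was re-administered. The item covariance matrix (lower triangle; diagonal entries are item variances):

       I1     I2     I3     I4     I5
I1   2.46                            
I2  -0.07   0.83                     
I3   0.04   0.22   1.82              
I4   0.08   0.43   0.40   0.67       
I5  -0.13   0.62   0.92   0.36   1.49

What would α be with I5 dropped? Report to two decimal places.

α = 0.37

Remaining items: I1, I2, I3, I4 (k = 4).
Σσ²ᵢ = 2.46 + 0.83 + 1.82 + 0.67 = 5.78
Var(T) = 5.78 + 2 × 1.10 = 7.98
α (item deleted) = (4/3)·(1 − 5.78/7.98) = 0.37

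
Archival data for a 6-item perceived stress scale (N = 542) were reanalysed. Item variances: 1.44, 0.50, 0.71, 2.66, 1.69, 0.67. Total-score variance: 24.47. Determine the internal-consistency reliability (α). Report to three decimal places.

α = 0.824

ΣVar(i) = 1.44 + 0.50 + 0.71 + 2.66 + 1.69 + 0.67 = 7.67
α = (k/(k−1))·(1 − ΣVar(i)/Var(T)) = (6/5)·(1 − 7.67/24.47) = 0.824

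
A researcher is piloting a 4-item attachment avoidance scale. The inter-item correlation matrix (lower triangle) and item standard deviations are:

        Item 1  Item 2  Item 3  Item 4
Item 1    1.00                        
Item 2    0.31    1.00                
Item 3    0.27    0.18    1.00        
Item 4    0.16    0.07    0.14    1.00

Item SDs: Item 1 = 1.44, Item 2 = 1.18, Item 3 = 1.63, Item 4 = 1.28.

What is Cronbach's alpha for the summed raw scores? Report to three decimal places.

Cronbach's alpha = 0.482

Σσ²ᵢ = 1.44² + 1.18² + 1.63² + 1.28² = 7.7613
Covariances σ_ij = r_ij · s_i · s_j:
  σ(Item 1,Item 2) = 0.31 × 1.44 × 1.18 = 0.5268
  σ(Item 1,Item 3) = 0.27 × 1.44 × 1.63 = 0.6337
  σ(Item 1,Item 4) = 0.16 × 1.44 × 1.28 = 0.2949
  σ(Item 2,Item 3) = 0.18 × 1.18 × 1.63 = 0.3462
  σ(Item 2,Item 4) = 0.07 × 1.18 × 1.28 = 0.1057
  σ(Item 3,Item 4) = 0.14 × 1.63 × 1.28 = 0.2921
σ²_T = Σσ²ᵢ + 2·Σσ_ij = 7.7613 + 2 × 2.1994 = 12.1601
α = (4/3)·(1 − 7.7613/12.1601) = 0.482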